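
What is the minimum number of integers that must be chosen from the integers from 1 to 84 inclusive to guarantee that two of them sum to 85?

Partition {1, …, 84} into 42 pairs: {1,84}, {2,83}, …, {42,43}.
Choosing 42 integers — say the integers 1 through 42 — takes one from each pair and avoids the property.
Choosing 43 forces two into the same pair by pigeonhole, and those sum to 85. So 43.

43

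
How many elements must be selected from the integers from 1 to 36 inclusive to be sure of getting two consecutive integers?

19

Partition {1, …, 36} into 18 pairs: {1,2}, {3,4}, …, {35,36}.
Choosing 18 integers — say the 18 even numbers 2, 4, …, 36 — takes one from each pair and avoids the property.
Choosing 19 forces two into the same pair by pigeonhole, and those are consecutive. So 19.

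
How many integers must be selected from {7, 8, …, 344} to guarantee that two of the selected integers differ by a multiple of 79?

80

Use the pigeonhole principle on residue classes: group the integers by remainder mod 79; there are 79 residue classes, each nonempty in this range.
Choosing one from each class (79 integers) avoids any shared remainder.
One more choice must repeat a class, so two differ by a multiple of 79. Hence 79 + 1 = 80.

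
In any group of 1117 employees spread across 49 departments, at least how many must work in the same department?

23

If each of the 49 departments held at most 22, the total would be at most 49 × 22 = 1078 < 1117, a contradiction.
So at least one holds ⌈1117/49⌉ = 23.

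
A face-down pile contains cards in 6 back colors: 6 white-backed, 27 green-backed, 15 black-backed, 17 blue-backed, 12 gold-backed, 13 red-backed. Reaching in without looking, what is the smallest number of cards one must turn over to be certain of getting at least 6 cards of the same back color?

31

The worst case takes 5 cards of each back color without reaching 6 of any: 6 × 5 = 30.
The next card must bring some back color to 6, so 30 + 1 = 31.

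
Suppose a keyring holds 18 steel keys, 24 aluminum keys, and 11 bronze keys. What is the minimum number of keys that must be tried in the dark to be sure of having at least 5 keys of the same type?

Treat the 3 types as pigeonholes.
The worst case takes 4 keys of each type without reaching 5 of any: 3 × 4 = 12.
The next key must bring some type to 5, so 12 + 1 = 13.

13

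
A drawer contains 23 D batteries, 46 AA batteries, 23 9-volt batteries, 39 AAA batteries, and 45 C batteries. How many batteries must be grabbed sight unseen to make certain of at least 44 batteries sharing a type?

172

In the worst case we take at most 43 of each type, but all 23 D, all 23 9-volt, and all 39 AAA (fewer than 43), giving 23 + 43 + 23 + 39 + 43 = 171.
One more battery then forces some type to 44, so 171 + 1 = 172.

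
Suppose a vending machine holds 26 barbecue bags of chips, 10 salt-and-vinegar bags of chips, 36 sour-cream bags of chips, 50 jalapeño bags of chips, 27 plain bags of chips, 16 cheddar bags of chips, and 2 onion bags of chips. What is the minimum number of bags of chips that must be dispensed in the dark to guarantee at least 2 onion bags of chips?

167

To avoid onion bags of chips as long as possible, exhaust the other 6 flavors first.
The worst case draws every non-onion bag of chips first: 26 + 10 + 36 + 50 + 27 + 16 = 165.
The next 2 draws are then forced to be onion, giving 165 + 2 = 167.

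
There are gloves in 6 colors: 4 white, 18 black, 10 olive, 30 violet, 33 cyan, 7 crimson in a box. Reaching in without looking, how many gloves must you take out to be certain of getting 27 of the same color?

92

In the worst case we take at most 26 of each color, but all 4 white, all 18 black, all 10 olive, and all 7 crimson (fewer than 26), giving 4 + 18 + 10 + 26 + 26 + 7 = 91.
One more glove then forces some color to 27, so 91 + 1 = 92.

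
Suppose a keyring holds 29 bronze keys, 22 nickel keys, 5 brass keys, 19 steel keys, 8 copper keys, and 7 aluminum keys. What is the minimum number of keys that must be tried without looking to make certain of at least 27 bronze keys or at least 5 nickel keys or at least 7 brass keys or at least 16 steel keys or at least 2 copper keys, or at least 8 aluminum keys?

59

The worst case stops just short of every target: 26 bronze, 4 nickel, all 5 brass, 15 steel, 1 copper, 7 aluminum — 26 + 4 + 5 + 15 + 1 + 7 = 58 keys.
One more key must push some type to its target, so 58 + 1 = 59.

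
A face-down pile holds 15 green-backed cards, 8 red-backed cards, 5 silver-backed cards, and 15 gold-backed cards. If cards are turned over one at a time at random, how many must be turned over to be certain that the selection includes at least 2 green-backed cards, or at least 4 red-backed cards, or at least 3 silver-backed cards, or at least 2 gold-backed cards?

Each of the 4 back colors has its own threshold; avoid all of them simultaneously.
The worst case stops just short of every target: 1 green-backed, 3 red-backed, 2 silver-backed, 1 gold-backed — 1 + 3 + 2 + 1 = 7 cards.
One more card must push some back color to its target, so 7 + 1 = 8.

8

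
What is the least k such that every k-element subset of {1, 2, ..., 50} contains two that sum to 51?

26

Partition {1, …, 50} into 25 pairs: {1,50}, {2,49}, …, {25,26}.
Choosing 25 integers — say the integers 1 through 25 — takes one from each pair and avoids the property.
Choosing 26 forces two into the same pair by pigeonhole, and those sum to 51. So 26.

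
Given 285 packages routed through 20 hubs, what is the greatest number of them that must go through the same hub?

The 285 packages fall into 20 hubs.
If each of the 20 hubs held at most 14, the total would be at most 20 × 14 = 280 < 285, a contradiction.
So at least one holds ⌈285/20⌉ = 15.

15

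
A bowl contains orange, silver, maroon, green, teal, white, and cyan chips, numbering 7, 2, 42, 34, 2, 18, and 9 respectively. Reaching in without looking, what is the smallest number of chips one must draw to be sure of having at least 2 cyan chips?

To avoid cyan chips as long as possible, exhaust the other 6 colors first.
The worst case draws every non-cyan chip first: 7 + 2 + 42 + 34 + 2 + 18 = 105.
The next 2 draws are then forced to be cyan, giving 105 + 2 = 107.

107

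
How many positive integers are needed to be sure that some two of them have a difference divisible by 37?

38

Two integers differ by a multiple of 37 exactly when they share a remainder mod 37.
There are 37 residue classes mod 37, so 37 integers can all lie in distinct classes.
One more integer must repeat a residue, giving a difference divisible by 37. So n = 37 + 1 = 38.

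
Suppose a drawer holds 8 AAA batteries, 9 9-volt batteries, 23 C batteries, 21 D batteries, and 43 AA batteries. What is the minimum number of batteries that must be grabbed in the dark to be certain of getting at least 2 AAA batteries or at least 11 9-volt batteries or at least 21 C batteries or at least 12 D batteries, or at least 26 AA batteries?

The worst case stops just short of every target: 1 AAA, all 9 9-volt, 20 C, 11 D, 25 AA — 1 + 9 + 20 + 11 + 25 = 66 batteries.
One more battery must push some type to its target, so 66 + 1 = 67.

67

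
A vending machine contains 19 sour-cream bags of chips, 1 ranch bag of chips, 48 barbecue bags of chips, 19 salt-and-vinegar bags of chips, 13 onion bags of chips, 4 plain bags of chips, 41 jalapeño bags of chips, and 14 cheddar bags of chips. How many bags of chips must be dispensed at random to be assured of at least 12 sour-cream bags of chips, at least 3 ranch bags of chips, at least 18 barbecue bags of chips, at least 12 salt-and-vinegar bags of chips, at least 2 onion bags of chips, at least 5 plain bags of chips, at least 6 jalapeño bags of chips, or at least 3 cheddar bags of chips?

53

The worst case stops just short of every target: 11 sour-cream, all 1 ranch, 17 barbecue, 11 salt-and-vinegar, 1 onion, 4 plain, 5 jalapeño, 2 cheddar — 11 + 1 + 17 + 11 + 1 + 4 + 5 + 2 = 52 bags of chips.
One more bag of chips must push some flavor to its target, so 52 + 1 = 53.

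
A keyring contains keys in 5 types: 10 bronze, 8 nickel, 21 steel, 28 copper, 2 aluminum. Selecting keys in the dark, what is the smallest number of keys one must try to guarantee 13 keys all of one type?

In the worst case we take at most 12 of each type, but all 10 bronze, all 8 nickel, and all 2 aluminum (fewer than 12), giving 10 + 8 + 12 + 12 + 2 = 44.
One more key then forces some type to 13, so 44 + 1 = 45.

45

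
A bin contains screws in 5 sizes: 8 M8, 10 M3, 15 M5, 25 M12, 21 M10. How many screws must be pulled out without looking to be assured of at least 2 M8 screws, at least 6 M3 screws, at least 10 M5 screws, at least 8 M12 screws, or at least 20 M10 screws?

42

Each of the 5 sizes has its own threshold; avoid all of them simultaneously.
The worst case stops just short of every target: 1 M8, 5 M3, 9 M5, 7 M12, 19 M10 — 1 + 5 + 9 + 7 + 19 = 41 screws.
One more screw must push some size to its target, so 41 + 1 = 42.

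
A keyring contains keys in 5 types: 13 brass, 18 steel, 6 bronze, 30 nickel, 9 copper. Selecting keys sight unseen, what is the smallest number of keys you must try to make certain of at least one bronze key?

The worst case draws every non-bronze key first: 13 + 18 + 30 + 9 = 70.
The next draw is then forced to be bronze, giving 70 + 1 = 71.

71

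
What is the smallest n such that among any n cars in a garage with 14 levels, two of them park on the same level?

15

There are 14 levels acting as pigeonholes.
With 14 cars we could place one in each, avoiding any repeat.
One more forces some class to hold 2, so 14 + 1 = 15.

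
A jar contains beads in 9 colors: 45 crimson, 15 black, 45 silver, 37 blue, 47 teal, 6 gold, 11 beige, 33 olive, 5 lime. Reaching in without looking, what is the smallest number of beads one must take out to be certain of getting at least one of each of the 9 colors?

The hardest color to obtain is lime: we could draw every other bead first — 244 − 5 = 239 beads — without a single lime one.
The next draw must be lime, so 239 + 1 = 240.

240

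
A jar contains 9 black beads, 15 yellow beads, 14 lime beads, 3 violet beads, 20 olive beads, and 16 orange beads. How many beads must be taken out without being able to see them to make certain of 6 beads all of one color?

29

Treat the 6 colors as pigeonholes.
In the worst case we take at most 5 of each color, but all 3 violet (fewer than 5), giving 5 + 5 + 5 + 3 + 5 + 5 = 28.
One more bead then forces some color to 6, so 28 + 1 = 29.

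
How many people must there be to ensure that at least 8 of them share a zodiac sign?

85

There are 12 zodiac signs acting as pigeonholes.
With 12 × 7 = 84 people we could place exactly 7 in each, with no class reaching 8.
One more forces some class to hold 8, so 84 + 1 = 85.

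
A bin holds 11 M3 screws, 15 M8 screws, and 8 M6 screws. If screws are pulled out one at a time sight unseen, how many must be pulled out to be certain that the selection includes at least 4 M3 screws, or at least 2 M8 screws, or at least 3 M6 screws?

7

The worst case stops just short of every target: 3 M3, 1 M8, 2 M6 — 3 + 1 + 2 = 6 screws.
One more screw must push some size to its target, so 6 + 1 = 7.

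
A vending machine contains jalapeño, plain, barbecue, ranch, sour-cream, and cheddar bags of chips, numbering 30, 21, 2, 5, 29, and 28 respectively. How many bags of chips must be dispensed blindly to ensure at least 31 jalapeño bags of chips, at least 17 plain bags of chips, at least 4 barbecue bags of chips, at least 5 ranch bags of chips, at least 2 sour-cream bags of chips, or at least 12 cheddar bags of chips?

65

The worst case stops just short of every target: 30 jalapeño, 16 plain, all 2 barbecue, 4 ranch, 1 sour-cream, 11 cheddar — 30 + 16 + 2 + 4 + 1 + 11 = 64 bags of chips.
One more bag of chips must push some flavor to its target, so 64 + 1 = 65.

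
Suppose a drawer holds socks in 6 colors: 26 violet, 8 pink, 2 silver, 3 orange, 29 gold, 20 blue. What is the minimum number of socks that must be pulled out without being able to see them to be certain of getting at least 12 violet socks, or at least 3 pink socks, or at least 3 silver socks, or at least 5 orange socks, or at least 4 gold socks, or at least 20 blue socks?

The worst case stops just short of every target: 11 violet, 2 pink, 2 silver, all 3 orange, 3 gold, 19 blue — 11 + 2 + 2 + 3 + 3 + 19 = 40 socks.
One more sock must push some color to its target, so 40 + 1 = 41.

41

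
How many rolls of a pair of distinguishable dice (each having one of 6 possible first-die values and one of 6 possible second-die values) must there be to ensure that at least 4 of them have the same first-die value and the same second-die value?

There are 6 × 6 = 36 (first-die value, second-die value) combinations acting as pigeonholes.
With 36 × 3 = 108 rolls of a pair of distinguishable dice we could place exactly 3 in each, with no (first-die value, second-die value) pair reaching 4.
One more forces some (first-die value, second-die value) pair to hold 4, so 108 + 1 = 109.

109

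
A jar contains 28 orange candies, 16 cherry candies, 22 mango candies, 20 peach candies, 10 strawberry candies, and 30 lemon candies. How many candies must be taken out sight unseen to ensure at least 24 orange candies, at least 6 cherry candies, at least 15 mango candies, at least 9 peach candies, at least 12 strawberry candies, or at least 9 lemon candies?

The worst case stops just short of every target: 23 orange, 5 cherry, 14 mango, 8 peach, all 10 strawberry, 8 lemon — 23 + 5 + 14 + 8 + 10 + 8 = 68 candies.
One more candy must push some flavor to its target, so 68 + 1 = 69.

69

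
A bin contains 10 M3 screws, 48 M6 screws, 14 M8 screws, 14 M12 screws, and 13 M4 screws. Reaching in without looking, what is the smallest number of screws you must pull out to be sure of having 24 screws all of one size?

Treat the 5 sizes as pigeonholes.
In the worst case we take at most 23 of each size, but all 10 M3, all 14 M8, all 14 M12, and all 13 M4 (fewer than 23), giving 10 + 23 + 14 + 14 + 13 = 74.
One more screw then forces some size to 24, so 74 + 1 = 75.

75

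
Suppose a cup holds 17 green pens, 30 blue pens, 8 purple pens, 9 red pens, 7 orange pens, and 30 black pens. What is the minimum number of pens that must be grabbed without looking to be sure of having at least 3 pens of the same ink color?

13

Treat the 6 ink colors as pigeonholes.
The worst case takes 2 pens of each ink color without reaching 3 of any: 6 × 2 = 12.
The next pen must bring some ink color to 3, so 12 + 1 = 13.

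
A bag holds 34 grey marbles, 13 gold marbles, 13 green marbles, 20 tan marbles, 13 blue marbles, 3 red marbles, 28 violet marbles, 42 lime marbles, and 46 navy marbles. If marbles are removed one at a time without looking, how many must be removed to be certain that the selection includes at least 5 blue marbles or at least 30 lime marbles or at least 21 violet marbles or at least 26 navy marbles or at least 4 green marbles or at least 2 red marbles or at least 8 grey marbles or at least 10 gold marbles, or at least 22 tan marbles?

119

The worst case stops just short of every target: 7 grey, 9 gold, 3 green, all 20 tan, 4 blue, 1 red, 20 violet, 29 lime, 25 navy — 7 + 9 + 3 + 20 + 4 + 1 + 20 + 29 + 25 = 118 marbles.
One more marble must push some color to its target, so 118 + 1 = 119.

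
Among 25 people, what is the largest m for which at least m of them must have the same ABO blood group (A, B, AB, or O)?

There are 4 ABO blood groups, which serve as the pigeonholes.
If each of the 4 ABO blood groups held at most 6, the total would be at most 4 × 6 = 24 < 25, a contradiction.
So at least one holds ⌈25/4⌉ = 7.

7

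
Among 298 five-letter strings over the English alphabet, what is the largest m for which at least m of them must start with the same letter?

12

If each of the 26 possible first letters held at most 11, the total would be at most 26 × 11 = 286 < 298, a contradiction.
So at least one holds ⌈298/26⌉ = 12.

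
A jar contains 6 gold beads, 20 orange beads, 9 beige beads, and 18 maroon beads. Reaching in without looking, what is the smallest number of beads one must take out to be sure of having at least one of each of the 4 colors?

48

The hardest color to obtain is gold: we could draw every other bead first — 53 − 6 = 47 beads — without a single gold one.
The next draw must be gold, so 47 + 1 = 48.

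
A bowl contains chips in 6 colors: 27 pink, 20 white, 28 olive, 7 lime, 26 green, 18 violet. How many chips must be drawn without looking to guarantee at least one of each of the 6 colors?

The hardest color to obtain is lime: we could draw every other chip first — 126 − 7 = 119 chips — without a single lime one.
The next draw must be lime, so 119 + 1 = 120.

120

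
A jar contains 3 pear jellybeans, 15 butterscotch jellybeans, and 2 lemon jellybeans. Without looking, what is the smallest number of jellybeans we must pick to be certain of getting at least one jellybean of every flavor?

19

The hardest flavor to obtain is lemon: we could draw every other jellybean first — 20 − 2 = 18 jellybeans — without a single lemon one.
The next draw must be lemon, so 18 + 1 = 19.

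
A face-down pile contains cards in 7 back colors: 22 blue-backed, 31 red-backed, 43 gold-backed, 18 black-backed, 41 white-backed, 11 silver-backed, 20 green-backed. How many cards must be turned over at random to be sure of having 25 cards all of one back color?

144

In the worst case we take at most 24 of each back color, but all 22 blue-backed, all 18 black-backed, all 11 silver-backed, and all 20 green-backed (fewer than 24), giving 22 + 24 + 24 + 18 + 24 + 11 + 20 = 143.
One more card then forces some back color to 25, so 143 + 1 = 144.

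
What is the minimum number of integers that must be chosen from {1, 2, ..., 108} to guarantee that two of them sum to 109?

Partition {1, …, 108} into 54 pairs: {1,108}, {2,107}, …, {54,55}.
Choosing 54 integers — say the integers 1 through 54 — takes one from each pair and avoids the property.
Choosing 55 forces two into the same pair by pigeonhole, and those sum to 109. So 55.

55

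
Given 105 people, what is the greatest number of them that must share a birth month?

There are 12 months of the year, which serve as the pigeonholes.
If each of the 12 months of the year held at most 8, the total would be at most 12 × 8 = 96 < 105, a contradiction.
So at least one holds ⌈105/12⌉ = 9.

9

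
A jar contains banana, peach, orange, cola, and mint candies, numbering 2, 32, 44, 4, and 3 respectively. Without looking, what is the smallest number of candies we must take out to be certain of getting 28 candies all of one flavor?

Treat the 5 flavors as pigeonholes.
In the worst case we take at most 27 of each flavor, but all 2 banana, all 4 cola, and all 3 mint (fewer than 27), giving 2 + 27 + 27 + 4 + 3 = 63.
One more candy then forces some flavor to 28, so 63 + 1 = 64.

64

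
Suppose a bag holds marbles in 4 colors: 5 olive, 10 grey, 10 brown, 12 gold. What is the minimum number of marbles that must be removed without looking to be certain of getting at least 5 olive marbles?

The worst case draws every non-olive marble first: 10 + 10 + 12 = 32.
The next 5 draws are then forced to be olive, giving 32 + 5 = 37.

37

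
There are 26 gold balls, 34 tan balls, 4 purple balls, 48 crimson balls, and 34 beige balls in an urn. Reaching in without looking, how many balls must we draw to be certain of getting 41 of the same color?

Treat the 5 colors as pigeonholes.
In the worst case we take at most 40 of each color, but all 26 gold, all 34 tan, all 4 purple, and all 34 beige (fewer than 40), giving 26 + 34 + 4 + 40 + 34 = 138.
One more ball then forces some color to 41, so 138 + 1 = 139.

139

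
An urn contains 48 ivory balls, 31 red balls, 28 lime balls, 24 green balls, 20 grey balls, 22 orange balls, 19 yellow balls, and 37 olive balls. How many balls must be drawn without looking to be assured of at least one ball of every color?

211

The hardest color to obtain is yellow: we could draw every other ball first — 229 − 19 = 210 balls — without a single yellow one.
The next draw must be yellow, so 210 + 1 = 211.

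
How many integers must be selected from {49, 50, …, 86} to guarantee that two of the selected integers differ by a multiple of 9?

Group the integers by remainder mod 9; there are 9 residue classes, each nonempty in this range.
Choosing one from each class (9 integers) avoids any shared remainder.
One more choice must repeat a class, so two differ by a multiple of 9. Hence 9 + 1 = 10.

10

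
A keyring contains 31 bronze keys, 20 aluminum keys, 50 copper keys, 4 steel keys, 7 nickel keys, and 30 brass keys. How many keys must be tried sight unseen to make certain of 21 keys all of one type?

In the worst case we take at most 20 of each type, but all 4 steel and all 7 nickel (fewer than 20), giving 20 + 20 + 20 + 4 + 7 + 20 = 91.
One more key then forces some type to 21, so 91 + 1 = 92.

92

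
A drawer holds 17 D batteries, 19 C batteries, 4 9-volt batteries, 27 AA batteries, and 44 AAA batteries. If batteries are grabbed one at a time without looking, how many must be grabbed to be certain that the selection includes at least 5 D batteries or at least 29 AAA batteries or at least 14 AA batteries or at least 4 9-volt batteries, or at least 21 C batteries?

68

The worst case stops just short of every target: 4 D, all 19 C, 3 9-volt, 13 AA, 28 AAA — 4 + 19 + 3 + 13 + 28 = 67 batteries.
One more battery must push some type to its target, so 67 + 1 = 68.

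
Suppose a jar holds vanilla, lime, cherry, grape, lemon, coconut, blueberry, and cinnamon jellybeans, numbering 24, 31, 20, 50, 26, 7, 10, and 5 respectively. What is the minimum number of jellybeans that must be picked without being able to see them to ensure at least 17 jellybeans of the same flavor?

In the worst case we take at most 16 of each flavor, but all 7 coconut, all 10 blueberry, and all 5 cinnamon (fewer than 16), giving 16 + 16 + 16 + 16 + 16 + 7 + 10 + 5 = 102.
One more jellybean then forces some flavor to 17, so 102 + 1 = 103.

103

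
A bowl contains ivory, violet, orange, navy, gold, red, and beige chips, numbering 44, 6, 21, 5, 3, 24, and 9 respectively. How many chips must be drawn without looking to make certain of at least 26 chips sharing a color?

Treat the 7 colors as pigeonholes.
In the worst case we take at most 25 of each color, but all 6 violet, all 21 orange, all 5 navy, all 3 gold, all 24 red, and all 9 beige (fewer than 25), giving 25 + 6 + 21 + 5 + 3 + 24 + 9 = 93.
One more chip then forces some color to 26, so 93 + 1 = 94.

94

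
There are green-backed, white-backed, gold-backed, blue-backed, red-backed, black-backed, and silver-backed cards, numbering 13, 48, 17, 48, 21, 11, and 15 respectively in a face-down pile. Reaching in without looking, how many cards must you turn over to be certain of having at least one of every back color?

163

The hardest back color to obtain is black-backed: we could draw every other card first — 173 − 11 = 162 cards — without a single black-backed one.
The next draw must be black-backed, so 162 + 1 = 163.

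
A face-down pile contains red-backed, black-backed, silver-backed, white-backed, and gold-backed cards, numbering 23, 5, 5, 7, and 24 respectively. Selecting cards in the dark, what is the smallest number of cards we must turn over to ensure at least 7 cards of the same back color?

29

Treat the 5 back colors as pigeonholes.
In the worst case we take at most 6 of each back color, but all 5 black-backed and all 5 silver-backed (fewer than 6), giving 6 + 5 + 5 + 6 + 6 = 28.
One more card then forces some back color to 7, so 28 + 1 = 29.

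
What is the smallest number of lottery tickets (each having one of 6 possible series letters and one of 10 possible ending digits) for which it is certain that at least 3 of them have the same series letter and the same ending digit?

There are 6 × 10 = 60 (series letter, ending digit) combinations acting as pigeonholes.
With 60 × 2 = 120 lottery tickets we could place exactly 2 in each, with no (series letter, ending digit) pair reaching 3.
One more forces some (series letter, ending digit) pair to hold 3, so 120 + 1 = 121.

121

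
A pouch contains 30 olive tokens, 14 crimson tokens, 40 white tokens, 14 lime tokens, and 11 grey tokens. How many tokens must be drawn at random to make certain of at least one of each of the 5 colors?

The hardest color to obtain is grey: we could draw every other token first — 109 − 11 = 98 tokens — without a single grey one.
The next draw must be grey, so 98 + 1 = 99.

99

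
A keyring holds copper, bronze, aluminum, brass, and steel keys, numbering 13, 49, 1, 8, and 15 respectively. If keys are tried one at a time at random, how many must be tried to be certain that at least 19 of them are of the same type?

56

In the worst case we take at most 18 of each type, but all 13 copper, all 1 aluminum, all 8 brass, and all 15 steel (fewer than 18), giving 13 + 18 + 1 + 8 + 15 = 55.
One more key then forces some type to 19, so 55 + 1 = 56.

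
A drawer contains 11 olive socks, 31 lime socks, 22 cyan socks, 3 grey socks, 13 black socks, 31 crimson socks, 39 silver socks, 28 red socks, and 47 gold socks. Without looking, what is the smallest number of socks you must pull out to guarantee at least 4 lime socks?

198

The worst case draws every non-lime sock first: 11 + 22 + 3 + 13 + 31 + 39 + 28 + 47 = 194.
The next 4 draws are then forced to be lime, giving 194 + 4 = 198.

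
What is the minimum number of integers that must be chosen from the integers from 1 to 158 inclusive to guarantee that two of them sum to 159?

80

Partition {1, …, 158} into 79 pairs: {1,158}, {2,157}, …, {79,80}.
Choosing 79 integers — say the integers 1 through 79 — takes one from each pair and avoids the property.
Choosing 80 forces two into the same pair by pigeonhole, and those sum to 159. So 80.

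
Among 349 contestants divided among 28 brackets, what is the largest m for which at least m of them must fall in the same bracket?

13

If each of the 28 brackets held at most 12, the total would be at most 28 × 12 = 336 < 349, a contradiction.
So at least one holds ⌈349/28⌉ = 13.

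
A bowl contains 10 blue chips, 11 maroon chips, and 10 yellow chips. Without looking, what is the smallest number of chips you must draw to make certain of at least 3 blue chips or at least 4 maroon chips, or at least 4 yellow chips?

The worst case stops just short of every target: 2 blue, 3 maroon, 3 yellow — 2 + 3 + 3 = 8 chips.
One more chip must push some color to its target, so 8 + 1 = 9.

9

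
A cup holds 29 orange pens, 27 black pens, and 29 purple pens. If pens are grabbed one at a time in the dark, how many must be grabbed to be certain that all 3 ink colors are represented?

59

The hardest ink color to obtain is black: we could draw every other pen first — 85 − 27 = 58 pens — without a single black one.
The next draw must be black, so 58 + 1 = 59.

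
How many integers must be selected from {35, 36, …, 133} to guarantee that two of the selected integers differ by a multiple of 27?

Use the pigeonhole principle on residue classes: group the integers by remainder mod 27; there are 27 residue classes, each nonempty in this range.
Choosing one from each class (27 integers) avoids any shared remainder.
One more choice must repeat a class, so two differ by a multiple of 27. Hence 27 + 1 = 28.

28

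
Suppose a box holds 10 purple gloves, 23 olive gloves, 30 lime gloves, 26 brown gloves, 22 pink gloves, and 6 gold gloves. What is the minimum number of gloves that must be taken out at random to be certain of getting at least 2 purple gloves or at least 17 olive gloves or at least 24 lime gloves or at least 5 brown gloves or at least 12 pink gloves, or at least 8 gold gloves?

62

The worst case stops just short of every target: 1 purple, 16 olive, 23 lime, 4 brown, 11 pink, all 6 gold — 1 + 16 + 23 + 4 + 11 + 6 = 61 gloves.
One more glove must push some color to its target, so 61 + 1 = 62.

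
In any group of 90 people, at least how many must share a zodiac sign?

8

If each of the 12 zodiac signs held at most 7, the total would be at most 12 × 7 = 84 < 90, a contradiction.
So at least one holds ⌈90/12⌉ = 8.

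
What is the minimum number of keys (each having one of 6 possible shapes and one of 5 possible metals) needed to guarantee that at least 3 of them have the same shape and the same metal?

61

There are 6 × 5 = 30 (shape, metal) combinations acting as pigeonholes.
With 30 × 2 = 60 keys we could place exactly 2 in each, with no (shape, metal) pair reaching 3.
One more forces some (shape, metal) pair to hold 3, so 60 + 1 = 61.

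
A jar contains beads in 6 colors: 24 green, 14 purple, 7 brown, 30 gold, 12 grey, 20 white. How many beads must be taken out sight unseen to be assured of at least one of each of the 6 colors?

The hardest color to obtain is brown: we could draw every other bead first — 107 − 7 = 100 beads — without a single brown one.
The next draw must be brown, so 100 + 1 = 101.

101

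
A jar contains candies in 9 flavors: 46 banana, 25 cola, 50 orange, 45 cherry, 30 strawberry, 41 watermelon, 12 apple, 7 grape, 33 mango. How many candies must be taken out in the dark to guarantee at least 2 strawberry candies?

The worst case draws every non-strawberry candy first: 46 + 25 + 50 + 45 + 41 + 12 + 7 + 33 = 259.
The next 2 draws are then forced to be strawberry, giving 259 + 2 = 261.

261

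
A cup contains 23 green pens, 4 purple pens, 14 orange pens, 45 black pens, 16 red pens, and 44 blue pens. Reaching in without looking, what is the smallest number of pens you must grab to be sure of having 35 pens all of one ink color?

In the worst case we take at most 34 of each ink color, but all 23 green, all 4 purple, all 14 orange, and all 16 red (fewer than 34), giving 23 + 4 + 14 + 34 + 16 + 34 = 125.
One more pen then forces some ink color to 35, so 125 + 1 = 126.

126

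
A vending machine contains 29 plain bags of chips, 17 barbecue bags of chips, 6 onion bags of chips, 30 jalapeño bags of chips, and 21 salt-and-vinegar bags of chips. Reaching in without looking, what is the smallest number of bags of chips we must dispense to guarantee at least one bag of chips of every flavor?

98

The hardest flavor to obtain is onion: we could draw every other bag of chips first — 103 − 6 = 97 bags of chips — without a single onion one.
The next draw must be onion, so 97 + 1 = 98.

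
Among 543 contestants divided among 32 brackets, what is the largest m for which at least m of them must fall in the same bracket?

The 543 contestants fall into 32 brackets.
If each of the 32 brackets held at most 16, the total would be at most 32 × 16 = 512 < 543, a contradiction.
So at least one holds ⌈543/32⌉ = 17.

17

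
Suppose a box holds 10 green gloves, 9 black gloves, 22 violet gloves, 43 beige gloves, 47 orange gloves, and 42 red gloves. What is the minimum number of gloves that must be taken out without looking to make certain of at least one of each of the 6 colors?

The hardest color to obtain is black: we could draw every other glove first — 173 − 9 = 164 gloves — without a single black one.
The next draw must be black, so 164 + 1 = 165.

165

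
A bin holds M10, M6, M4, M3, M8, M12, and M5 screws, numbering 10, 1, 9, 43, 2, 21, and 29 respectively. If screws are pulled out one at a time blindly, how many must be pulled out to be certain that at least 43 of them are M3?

115

The worst case draws every non-M3 screw first: 10 + 1 + 9 + 2 + 21 + 29 = 72.
The next 43 draws are then forced to be M3, giving 72 + 43 = 115.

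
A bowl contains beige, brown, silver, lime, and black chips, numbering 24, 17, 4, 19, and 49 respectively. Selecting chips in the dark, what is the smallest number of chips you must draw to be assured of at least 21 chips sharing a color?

In the worst case we take at most 20 of each color, but all 17 brown, all 4 silver, and all 19 lime (fewer than 20), giving 20 + 17 + 4 + 19 + 20 = 80.
One more chip then forces some color to 21, so 80 + 1 = 81.

81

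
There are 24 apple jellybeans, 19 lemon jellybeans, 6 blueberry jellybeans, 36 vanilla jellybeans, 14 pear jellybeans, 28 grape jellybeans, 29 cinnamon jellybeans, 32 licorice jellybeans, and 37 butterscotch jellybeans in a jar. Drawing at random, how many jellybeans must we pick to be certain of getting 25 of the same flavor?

In the worst case we take at most 24 of each flavor, but all 19 lemon, all 6 blueberry, and all 14 pear (fewer than 24), giving 24 + 19 + 6 + 24 + 14 + 24 + 24 + 24 + 24 = 183.
One more jellybean then forces some flavor to 25, so 183 + 1 = 184.

184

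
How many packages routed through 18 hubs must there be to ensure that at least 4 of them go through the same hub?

There are 18 hubs acting as pigeonholes.
With 18 × 3 = 54 packages we could place exactly 3 in each, with no class reaching 4.
One more forces some class to hold 4, so 54 + 1 = 55.

55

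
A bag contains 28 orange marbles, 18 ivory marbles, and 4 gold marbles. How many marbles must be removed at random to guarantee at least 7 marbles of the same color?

17

Treat the 3 colors as pigeonholes.
In the worst case we take at most 6 of each color, but all 4 gold (fewer than 6), giving 6 + 6 + 4 = 16.
One more marble then forces some color to 7, so 16 + 1 = 17.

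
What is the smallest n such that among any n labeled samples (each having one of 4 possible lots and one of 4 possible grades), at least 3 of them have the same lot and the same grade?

There are 4 × 4 = 16 (lot, grade) combinations acting as pigeonholes.
With 16 × 2 = 32 labeled samples we could place exactly 2 in each, with no (lot, grade) pair reaching 3.
One more forces some (lot, grade) pair to hold 3, so 32 + 1 = 33.

33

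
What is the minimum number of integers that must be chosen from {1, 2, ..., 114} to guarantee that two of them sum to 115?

58

Partition {1, …, 114} into 57 pairs: {1,114}, {2,113}, …, {57,58}.
Choosing 57 integers — say the integers 1 through 57 — takes one from each pair and avoids the property.
Choosing 58 forces two into the same pair by pigeonhole, and those sum to 115. So 58.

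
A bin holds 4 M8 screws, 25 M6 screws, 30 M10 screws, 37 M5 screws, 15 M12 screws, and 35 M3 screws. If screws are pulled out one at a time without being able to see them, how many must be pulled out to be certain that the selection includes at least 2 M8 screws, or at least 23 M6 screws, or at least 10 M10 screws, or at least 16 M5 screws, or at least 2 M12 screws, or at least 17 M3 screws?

65

The worst case stops just short of every target: 1 M8, 22 M6, 9 M10, 15 M5, 1 M12, 16 M3 — 1 + 22 + 9 + 15 + 1 + 16 = 64 screws.
One more screw must push some size to its target, so 64 + 1 = 65.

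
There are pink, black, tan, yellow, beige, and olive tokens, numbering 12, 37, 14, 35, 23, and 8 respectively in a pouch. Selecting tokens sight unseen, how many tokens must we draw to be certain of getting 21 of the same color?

Treat the 6 colors as pigeonholes.
In the worst case we take at most 20 of each color, but all 12 pink, all 14 tan, and all 8 olive (fewer than 20), giving 12 + 20 + 14 + 20 + 20 + 8 = 94.
One more token then forces some color to 21, so 94 + 1 = 95.

95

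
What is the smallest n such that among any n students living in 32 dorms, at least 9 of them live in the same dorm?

257

There are 32 dorms acting as pigeonholes.
With 32 × 8 = 256 students we could place exactly 8 in each, with no class reaching 9.
One more forces some class to hold 9, so 256 + 1 = 257.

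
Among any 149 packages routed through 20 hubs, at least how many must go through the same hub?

The 149 packages fall into 20 hubs.
If each of the 20 hubs held at most 7, the total would be at most 20 × 7 = 140 < 149, a contradiction.
So at least one holds ⌈149/20⌉ = 8.

8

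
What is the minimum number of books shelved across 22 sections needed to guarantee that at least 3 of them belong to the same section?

45

There are 22 sections acting as pigeonholes.
With 22 × 2 = 44 books we could place exactly 2 in each, with no class reaching 3.
One more forces some class to hold 3, so 44 + 1 = 45.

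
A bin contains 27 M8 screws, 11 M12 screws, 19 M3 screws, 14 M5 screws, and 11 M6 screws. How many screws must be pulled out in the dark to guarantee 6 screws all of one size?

The worst case takes 5 screws of each size without reaching 6 of any: 5 × 5 = 25.
The next screw must bring some size to 6, so 25 + 1 = 26.

26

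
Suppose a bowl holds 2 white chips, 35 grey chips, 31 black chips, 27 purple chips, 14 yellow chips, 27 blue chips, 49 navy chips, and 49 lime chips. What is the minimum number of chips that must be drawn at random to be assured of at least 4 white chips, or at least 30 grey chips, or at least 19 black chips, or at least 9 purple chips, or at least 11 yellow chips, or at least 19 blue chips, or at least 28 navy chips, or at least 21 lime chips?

133

Each of the 8 colors has its own threshold; avoid all of them simultaneously.
The worst case stops just short of every target: all 2 white, 29 grey, 18 black, 8 purple, 10 yellow, 18 blue, 27 navy, 20 lime — 2 + 29 + 18 + 8 + 10 + 18 + 27 + 20 = 132 chips.
One more chip must push some color to its target, so 132 + 1 = 133.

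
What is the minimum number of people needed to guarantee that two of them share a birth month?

There are 12 months of the year acting as pigeonholes.
With 12 people we could place one in each, avoiding any repeat.
One more forces some class to hold 2, so 12 + 1 = 13.

13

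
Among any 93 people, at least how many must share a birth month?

8

There are 12 months of the year, which serve as the pigeonholes.
If each of the 12 months of the year held at most 7, the total would be at most 12 × 7 = 84 < 93, a contradiction.
So at least one holds ⌈93/12⌉ = 8.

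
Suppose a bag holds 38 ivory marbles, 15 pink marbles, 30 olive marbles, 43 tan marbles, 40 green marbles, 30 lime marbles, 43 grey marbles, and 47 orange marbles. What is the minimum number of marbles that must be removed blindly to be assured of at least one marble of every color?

272

The hardest color to obtain is pink: we could draw every other marble first — 286 − 15 = 271 marbles — without a single pink one.
The next draw must be pink, so 271 + 1 = 272.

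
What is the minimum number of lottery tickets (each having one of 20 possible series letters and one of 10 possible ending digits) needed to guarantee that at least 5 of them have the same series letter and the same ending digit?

There are 20 × 10 = 200 (series letter, ending digit) combinations acting as pigeonholes.
With 200 × 4 = 800 lottery tickets we could place exactly 4 in each, with no (series letter, ending digit) pair reaching 5.
One more forces some (series letter, ending digit) pair to hold 5, so 800 + 1 = 801.

801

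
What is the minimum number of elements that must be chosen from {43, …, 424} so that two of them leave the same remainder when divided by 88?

89

Group the integers by remainder mod 88; there are 88 residue classes, each nonempty in this range.
Choosing one from each class (88 integers) avoids any shared remainder.
One more choice must repeat a class, so two differ by a multiple of 88. Hence 88 + 1 = 89.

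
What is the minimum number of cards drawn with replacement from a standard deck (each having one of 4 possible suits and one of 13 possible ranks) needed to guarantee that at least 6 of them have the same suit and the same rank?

261

There are 4 × 13 = 52 (suit, rank) combinations acting as pigeonholes.
With 52 × 5 = 260 cards drawn with replacement from a standard deck we could place exactly 5 in each, with no (suit, rank) pair reaching 6.
One more forces some (suit, rank) pair to hold 6, so 260 + 1 = 261.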